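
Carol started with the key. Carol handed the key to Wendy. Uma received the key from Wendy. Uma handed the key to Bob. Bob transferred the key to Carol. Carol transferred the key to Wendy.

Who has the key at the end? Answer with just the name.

Tracking the key through each event:
Start: Carol has the key.
After event 1: Wendy has the key.
After event 2: Uma has the key.
After event 3: Bob has the key.
After event 4: Carol has the key.
After event 5: Wendy has the key.

Answer: Wendy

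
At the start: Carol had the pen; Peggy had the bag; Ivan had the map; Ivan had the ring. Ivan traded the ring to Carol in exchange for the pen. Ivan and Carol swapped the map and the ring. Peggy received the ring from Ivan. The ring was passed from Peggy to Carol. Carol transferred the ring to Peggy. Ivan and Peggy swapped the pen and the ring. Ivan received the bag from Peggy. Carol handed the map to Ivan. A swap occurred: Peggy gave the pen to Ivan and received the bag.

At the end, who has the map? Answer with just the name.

Tracking all object holders:
Start: pen:Carol, bag:Peggy, map:Ivan, ring:Ivan
Event 1 (swap ring<->pen: now ring:Carol, pen:Ivan). State: pen:Ivan, bag:Peggy, map:Ivan, ring:Carol
Event 2 (swap map<->ring: now map:Carol, ring:Ivan). State: pen:Ivan, bag:Peggy, map:Carol, ring:Ivan
Event 3 (give ring: Ivan -> Peggy). State: pen:Ivan, bag:Peggy, map:Carol, ring:Peggy
Event 4 (give ring: Peggy -> Carol). State: pen:Ivan, bag:Peggy, map:Carol, ring:Carol
Event 5 (give ring: Carol -> Peggy). State: pen:Ivan, bag:Peggy, map:Carol, ring:Peggy
Event 6 (swap pen<->ring: now pen:Peggy, ring:Ivan). State: pen:Peggy, bag:Peggy, map:Carol, ring:Ivan
Event 7 (give bag: Peggy -> Ivan). State: pen:Peggy, bag:Ivan, map:Carol, ring:Ivan
Event 8 (give map: Carol -> Ivan). State: pen:Peggy, bag:Ivan, map:Ivan, ring:Ivan
Event 9 (swap pen<->bag: now pen:Ivan, bag:Peggy). State: pen:Ivan, bag:Peggy, map:Ivan, ring:Ivan

Final state: pen:Ivan, bag:Peggy, map:Ivan, ring:Ivan
The map is held by Ivan.

Answer: Ivan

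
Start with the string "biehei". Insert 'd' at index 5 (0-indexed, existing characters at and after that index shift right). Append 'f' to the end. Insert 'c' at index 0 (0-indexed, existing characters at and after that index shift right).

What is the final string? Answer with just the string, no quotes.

Answer: cbiehedif

Derivation:
Applying each edit step by step:
Start: "biehei"
Op 1 (insert 'd' at idx 5): "biehei" -> "biehedi"
Op 2 (append 'f'): "biehedi" -> "biehedif"
Op 3 (insert 'c' at idx 0): "biehedif" -> "cbiehedif"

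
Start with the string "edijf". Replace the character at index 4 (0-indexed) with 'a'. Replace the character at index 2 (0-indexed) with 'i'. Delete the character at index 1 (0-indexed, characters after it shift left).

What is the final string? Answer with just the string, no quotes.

Answer: eija

Derivation:
Applying each edit step by step:
Start: "edijf"
Op 1 (replace idx 4: 'f' -> 'a'): "edijf" -> "edija"
Op 2 (replace idx 2: 'i' -> 'i'): "edija" -> "edija"
Op 3 (delete idx 1 = 'd'): "edija" -> "eija"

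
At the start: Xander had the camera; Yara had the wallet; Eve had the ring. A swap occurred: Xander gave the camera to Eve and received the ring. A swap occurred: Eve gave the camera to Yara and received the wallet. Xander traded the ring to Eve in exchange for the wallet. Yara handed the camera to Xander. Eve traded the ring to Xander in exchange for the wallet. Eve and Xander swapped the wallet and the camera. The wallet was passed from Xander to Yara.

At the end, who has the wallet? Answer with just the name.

Tracking all object holders:
Start: camera:Xander, wallet:Yara, ring:Eve
Event 1 (swap camera<->ring: now camera:Eve, ring:Xander). State: camera:Eve, wallet:Yara, ring:Xander
Event 2 (swap camera<->wallet: now camera:Yara, wallet:Eve). State: camera:Yara, wallet:Eve, ring:Xander
Event 3 (swap ring<->wallet: now ring:Eve, wallet:Xander). State: camera:Yara, wallet:Xander, ring:Eve
Event 4 (give camera: Yara -> Xander). State: camera:Xander, wallet:Xander, ring:Eve
Event 5 (swap ring<->wallet: now ring:Xander, wallet:Eve). State: camera:Xander, wallet:Eve, ring:Xander
Event 6 (swap wallet<->camera: now wallet:Xander, camera:Eve). State: camera:Eve, wallet:Xander, ring:Xander
Event 7 (give wallet: Xander -> Yara). State: camera:Eve, wallet:Yara, ring:Xander

Final state: camera:Eve, wallet:Yara, ring:Xander
The wallet is held by Yara.

Answer: Yara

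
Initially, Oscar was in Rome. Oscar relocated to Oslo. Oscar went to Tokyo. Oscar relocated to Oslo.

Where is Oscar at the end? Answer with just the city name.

Tracking Oscar's location:
Start: Oscar is in Rome.
After move 1: Rome -> Oslo. Oscar is in Oslo.
After move 2: Oslo -> Tokyo. Oscar is in Tokyo.
After move 3: Tokyo -> Oslo. Oscar is in Oslo.

Answer: Oslo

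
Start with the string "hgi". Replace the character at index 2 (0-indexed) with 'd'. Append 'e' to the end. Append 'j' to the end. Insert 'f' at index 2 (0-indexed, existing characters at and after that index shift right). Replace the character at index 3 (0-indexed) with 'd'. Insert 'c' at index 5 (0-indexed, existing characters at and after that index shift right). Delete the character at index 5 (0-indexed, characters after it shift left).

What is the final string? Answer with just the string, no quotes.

Answer: hgfdej

Derivation:
Applying each edit step by step:
Start: "hgi"
Op 1 (replace idx 2: 'i' -> 'd'): "hgi" -> "hgd"
Op 2 (append 'e'): "hgd" -> "hgde"
Op 3 (append 'j'): "hgde" -> "hgdej"
Op 4 (insert 'f' at idx 2): "hgdej" -> "hgfdej"
Op 5 (replace idx 3: 'd' -> 'd'): "hgfdej" -> "hgfdej"
Op 6 (insert 'c' at idx 5): "hgfdej" -> "hgfdecj"
Op 7 (delete idx 5 = 'c'): "hgfdecj" -> "hgfdej"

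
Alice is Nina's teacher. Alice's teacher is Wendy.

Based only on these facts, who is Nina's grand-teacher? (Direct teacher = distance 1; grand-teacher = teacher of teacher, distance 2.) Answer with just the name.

Reconstructing the teacher chain from the given facts:
  Wendy -> Alice -> Nina
(each arrow means 'teacher of the next')
Positions in the chain (0 = top):
  position of Wendy: 0
  position of Alice: 1
  position of Nina: 2

Nina is at position 2; the grand-teacher is 2 steps up the chain, i.e. position 0: Wendy.

Answer: Wendy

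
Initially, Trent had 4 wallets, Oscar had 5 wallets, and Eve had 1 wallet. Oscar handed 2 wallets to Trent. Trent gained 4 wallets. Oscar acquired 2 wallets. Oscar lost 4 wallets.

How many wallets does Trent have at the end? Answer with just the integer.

Tracking counts step by step:
Start: Trent=4, Oscar=5, Eve=1
Event 1 (Oscar -> Trent, 2): Oscar: 5 -> 3, Trent: 4 -> 6. State: Trent=6, Oscar=3, Eve=1
Event 2 (Trent +4): Trent: 6 -> 10. State: Trent=10, Oscar=3, Eve=1
Event 3 (Oscar +2): Oscar: 3 -> 5. State: Trent=10, Oscar=5, Eve=1
Event 4 (Oscar -4): Oscar: 5 -> 1. State: Trent=10, Oscar=1, Eve=1

Trent's final count: 10

Answer: 10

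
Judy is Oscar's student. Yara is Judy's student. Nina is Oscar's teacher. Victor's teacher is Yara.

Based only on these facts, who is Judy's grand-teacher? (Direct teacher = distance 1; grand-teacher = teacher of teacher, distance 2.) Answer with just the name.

Answer: Nina

Derivation:
Reconstructing the teacher chain from the given facts:
  Nina -> Oscar -> Judy -> Yara -> Victor
(each arrow means 'teacher of the next')
Positions in the chain (0 = top):
  position of Nina: 0
  position of Oscar: 1
  position of Judy: 2
  position of Yara: 3
  position of Victor: 4

Judy is at position 2; the grand-teacher is 2 steps up the chain, i.e. position 0: Nina.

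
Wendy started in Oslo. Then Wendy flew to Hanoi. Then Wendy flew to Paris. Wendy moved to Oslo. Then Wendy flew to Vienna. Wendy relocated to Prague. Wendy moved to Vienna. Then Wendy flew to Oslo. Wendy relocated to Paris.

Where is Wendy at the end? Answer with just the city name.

Answer: Paris

Derivation:
Tracking Wendy's location:
Start: Wendy is in Oslo.
After move 1: Oslo -> Hanoi. Wendy is in Hanoi.
After move 2: Hanoi -> Paris. Wendy is in Paris.
After move 3: Paris -> Oslo. Wendy is in Oslo.
After move 4: Oslo -> Vienna. Wendy is in Vienna.
After move 5: Vienna -> Prague. Wendy is in Prague.
After move 6: Prague -> Vienna. Wendy is in Vienna.
After move 7: Vienna -> Oslo. Wendy is in Oslo.
After move 8: Oslo -> Paris. Wendy is in Paris.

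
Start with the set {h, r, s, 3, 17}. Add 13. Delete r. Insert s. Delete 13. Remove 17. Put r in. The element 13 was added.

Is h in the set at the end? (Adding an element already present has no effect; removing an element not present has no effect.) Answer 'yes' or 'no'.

Tracking the set through each operation:
Start: {17, 3, h, r, s}
Event 1 (add 13): added. Set: {13, 17, 3, h, r, s}
Event 2 (remove r): removed. Set: {13, 17, 3, h, s}
Event 3 (add s): already present, no change. Set: {13, 17, 3, h, s}
Event 4 (remove 13): removed. Set: {17, 3, h, s}
Event 5 (remove 17): removed. Set: {3, h, s}
Event 6 (add r): added. Set: {3, h, r, s}
Event 7 (add 13): added. Set: {13, 3, h, r, s}

Final set: {13, 3, h, r, s} (size 5)
h is in the final set.

Answer: yes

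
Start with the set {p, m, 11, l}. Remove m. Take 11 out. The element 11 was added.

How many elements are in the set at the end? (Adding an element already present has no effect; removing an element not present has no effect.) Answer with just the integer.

Answer: 3

Derivation:
Tracking the set through each operation:
Start: {11, l, m, p}
Event 1 (remove m): removed. Set: {11, l, p}
Event 2 (remove 11): removed. Set: {l, p}
Event 3 (add 11): added. Set: {11, l, p}

Final set: {11, l, p} (size 3)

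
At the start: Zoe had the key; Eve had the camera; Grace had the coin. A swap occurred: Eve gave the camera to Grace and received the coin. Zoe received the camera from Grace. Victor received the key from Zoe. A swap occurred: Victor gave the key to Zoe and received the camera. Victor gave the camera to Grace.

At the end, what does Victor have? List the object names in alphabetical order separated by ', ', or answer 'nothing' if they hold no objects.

Tracking all object holders:
Start: key:Zoe, camera:Eve, coin:Grace
Event 1 (swap camera<->coin: now camera:Grace, coin:Eve). State: key:Zoe, camera:Grace, coin:Eve
Event 2 (give camera: Grace -> Zoe). State: key:Zoe, camera:Zoe, coin:Eve
Event 3 (give key: Zoe -> Victor). State: key:Victor, camera:Zoe, coin:Eve
Event 4 (swap key<->camera: now key:Zoe, camera:Victor). State: key:Zoe, camera:Victor, coin:Eve
Event 5 (give camera: Victor -> Grace). State: key:Zoe, camera:Grace, coin:Eve

Final state: key:Zoe, camera:Grace, coin:Eve
Victor holds: (nothing).

Answer: nothing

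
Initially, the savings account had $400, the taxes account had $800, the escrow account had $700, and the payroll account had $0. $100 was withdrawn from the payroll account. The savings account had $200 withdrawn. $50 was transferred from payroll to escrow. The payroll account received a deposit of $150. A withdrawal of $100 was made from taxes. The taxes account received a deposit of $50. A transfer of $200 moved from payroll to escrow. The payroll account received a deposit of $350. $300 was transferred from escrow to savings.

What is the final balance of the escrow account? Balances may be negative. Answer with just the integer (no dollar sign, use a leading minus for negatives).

Answer: 650

Derivation:
Tracking account balances step by step:
Start: savings=400, taxes=800, escrow=700, payroll=0
Event 1 (withdraw 100 from payroll): payroll: 0 - 100 = -100. Balances: savings=400, taxes=800, escrow=700, payroll=-100
Event 2 (withdraw 200 from savings): savings: 400 - 200 = 200. Balances: savings=200, taxes=800, escrow=700, payroll=-100
Event 3 (transfer 50 payroll -> escrow): payroll: -100 - 50 = -150, escrow: 700 + 50 = 750. Balances: savings=200, taxes=800, escrow=750, payroll=-150
Event 4 (deposit 150 to payroll): payroll: -150 + 150 = 0. Balances: savings=200, taxes=800, escrow=750, payroll=0
Event 5 (withdraw 100 from taxes): taxes: 800 - 100 = 700. Balances: savings=200, taxes=700, escrow=750, payroll=0
Event 6 (deposit 50 to taxes): taxes: 700 + 50 = 750. Balances: savings=200, taxes=750, escrow=750, payroll=0
Event 7 (transfer 200 payroll -> escrow): payroll: 0 - 200 = -200, escrow: 750 + 200 = 950. Balances: savings=200, taxes=750, escrow=950, payroll=-200
Event 8 (deposit 350 to payroll): payroll: -200 + 350 = 150. Balances: savings=200, taxes=750, escrow=950, payroll=150
Event 9 (transfer 300 escrow -> savings): escrow: 950 - 300 = 650, savings: 200 + 300 = 500. Balances: savings=500, taxes=750, escrow=650, payroll=150

Final balance of escrow: 650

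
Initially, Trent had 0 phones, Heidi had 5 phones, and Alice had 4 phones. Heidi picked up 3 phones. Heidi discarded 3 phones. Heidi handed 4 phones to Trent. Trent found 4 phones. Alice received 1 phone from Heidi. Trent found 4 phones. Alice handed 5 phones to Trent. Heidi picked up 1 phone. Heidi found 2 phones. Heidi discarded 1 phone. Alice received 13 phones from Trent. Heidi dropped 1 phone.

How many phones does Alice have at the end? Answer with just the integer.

Answer: 13

Derivation:
Tracking counts step by step:
Start: Trent=0, Heidi=5, Alice=4
Event 1 (Heidi +3): Heidi: 5 -> 8. State: Trent=0, Heidi=8, Alice=4
Event 2 (Heidi -3): Heidi: 8 -> 5. State: Trent=0, Heidi=5, Alice=4
Event 3 (Heidi -> Trent, 4): Heidi: 5 -> 1, Trent: 0 -> 4. State: Trent=4, Heidi=1, Alice=4
Event 4 (Trent +4): Trent: 4 -> 8. State: Trent=8, Heidi=1, Alice=4
Event 5 (Heidi -> Alice, 1): Heidi: 1 -> 0, Alice: 4 -> 5. State: Trent=8, Heidi=0, Alice=5
Event 6 (Trent +4): Trent: 8 -> 12. State: Trent=12, Heidi=0, Alice=5
Event 7 (Alice -> Trent, 5): Alice: 5 -> 0, Trent: 12 -> 17. State: Trent=17, Heidi=0, Alice=0
Event 8 (Heidi +1): Heidi: 0 -> 1. State: Trent=17, Heidi=1, Alice=0
Event 9 (Heidi +2): Heidi: 1 -> 3. State: Trent=17, Heidi=3, Alice=0
Event 10 (Heidi -1): Heidi: 3 -> 2. State: Trent=17, Heidi=2, Alice=0
Event 11 (Trent -> Alice, 13): Trent: 17 -> 4, Alice: 0 -> 13. State: Trent=4, Heidi=2, Alice=13
Event 12 (Heidi -1): Heidi: 2 -> 1. State: Trent=4, Heidi=1, Alice=13

Alice's final count: 13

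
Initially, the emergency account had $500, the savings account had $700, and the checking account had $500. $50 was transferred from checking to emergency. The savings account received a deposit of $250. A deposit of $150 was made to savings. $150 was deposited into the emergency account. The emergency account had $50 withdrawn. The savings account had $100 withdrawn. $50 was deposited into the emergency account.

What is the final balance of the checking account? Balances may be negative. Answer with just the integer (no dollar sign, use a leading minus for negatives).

Answer: 450

Derivation:
Tracking account balances step by step:
Start: emergency=500, savings=700, checking=500
Event 1 (transfer 50 checking -> emergency): checking: 500 - 50 = 450, emergency: 500 + 50 = 550. Balances: emergency=550, savings=700, checking=450
Event 2 (deposit 250 to savings): savings: 700 + 250 = 950. Balances: emergency=550, savings=950, checking=450
Event 3 (deposit 150 to savings): savings: 950 + 150 = 1100. Balances: emergency=550, savings=1100, checking=450
Event 4 (deposit 150 to emergency): emergency: 550 + 150 = 700. Balances: emergency=700, savings=1100, checking=450
Event 5 (withdraw 50 from emergency): emergency: 700 - 50 = 650. Balances: emergency=650, savings=1100, checking=450
Event 6 (withdraw 100 from savings): savings: 1100 - 100 = 1000. Balances: emergency=650, savings=1000, checking=450
Event 7 (deposit 50 to emergency): emergency: 650 + 50 = 700. Balances: emergency=700, savings=1000, checking=450

Final balance of checking: 450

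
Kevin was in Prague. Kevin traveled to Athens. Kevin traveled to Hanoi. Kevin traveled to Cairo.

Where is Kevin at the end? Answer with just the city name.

Answer: Cairo

Derivation:
Tracking Kevin's location:
Start: Kevin is in Prague.
After move 1: Prague -> Athens. Kevin is in Athens.
After move 2: Athens -> Hanoi. Kevin is in Hanoi.
After move 3: Hanoi -> Cairo. Kevin is in Cairo.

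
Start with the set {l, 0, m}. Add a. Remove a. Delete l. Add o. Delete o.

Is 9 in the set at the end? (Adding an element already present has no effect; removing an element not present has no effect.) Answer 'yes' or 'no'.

Tracking the set through each operation:
Start: {0, l, m}
Event 1 (add a): added. Set: {0, a, l, m}
Event 2 (remove a): removed. Set: {0, l, m}
Event 3 (remove l): removed. Set: {0, m}
Event 4 (add o): added. Set: {0, m, o}
Event 5 (remove o): removed. Set: {0, m}

Final set: {0, m} (size 2)
9 is NOT in the final set.

Answer: no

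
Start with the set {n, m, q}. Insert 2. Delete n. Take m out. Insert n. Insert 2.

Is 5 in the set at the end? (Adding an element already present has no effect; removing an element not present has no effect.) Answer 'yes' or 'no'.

Answer: no

Derivation:
Tracking the set through each operation:
Start: {m, n, q}
Event 1 (add 2): added. Set: {2, m, n, q}
Event 2 (remove n): removed. Set: {2, m, q}
Event 3 (remove m): removed. Set: {2, q}
Event 4 (add n): added. Set: {2, n, q}
Event 5 (add 2): already present, no change. Set: {2, n, q}

Final set: {2, n, q} (size 3)
5 is NOT in the final set.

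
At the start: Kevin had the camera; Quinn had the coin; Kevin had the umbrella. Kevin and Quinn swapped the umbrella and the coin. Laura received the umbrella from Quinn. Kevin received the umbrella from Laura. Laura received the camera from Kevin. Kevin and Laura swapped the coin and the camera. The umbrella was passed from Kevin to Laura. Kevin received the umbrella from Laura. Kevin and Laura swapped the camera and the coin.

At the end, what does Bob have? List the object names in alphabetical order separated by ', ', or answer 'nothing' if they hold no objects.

Tracking all object holders:
Start: camera:Kevin, coin:Quinn, umbrella:Kevin
Event 1 (swap umbrella<->coin: now umbrella:Quinn, coin:Kevin). State: camera:Kevin, coin:Kevin, umbrella:Quinn
Event 2 (give umbrella: Quinn -> Laura). State: camera:Kevin, coin:Kevin, umbrella:Laura
Event 3 (give umbrella: Laura -> Kevin). State: camera:Kevin, coin:Kevin, umbrella:Kevin
Event 4 (give camera: Kevin -> Laura). State: camera:Laura, coin:Kevin, umbrella:Kevin
Event 5 (swap coin<->camera: now coin:Laura, camera:Kevin). State: camera:Kevin, coin:Laura, umbrella:Kevin
Event 6 (give umbrella: Kevin -> Laura). State: camera:Kevin, coin:Laura, umbrella:Laura
Event 7 (give umbrella: Laura -> Kevin). State: camera:Kevin, coin:Laura, umbrella:Kevin
Event 8 (swap camera<->coin: now camera:Laura, coin:Kevin). State: camera:Laura, coin:Kevin, umbrella:Kevin

Final state: camera:Laura, coin:Kevin, umbrella:Kevin
Bob holds: (nothing).

Answer: nothing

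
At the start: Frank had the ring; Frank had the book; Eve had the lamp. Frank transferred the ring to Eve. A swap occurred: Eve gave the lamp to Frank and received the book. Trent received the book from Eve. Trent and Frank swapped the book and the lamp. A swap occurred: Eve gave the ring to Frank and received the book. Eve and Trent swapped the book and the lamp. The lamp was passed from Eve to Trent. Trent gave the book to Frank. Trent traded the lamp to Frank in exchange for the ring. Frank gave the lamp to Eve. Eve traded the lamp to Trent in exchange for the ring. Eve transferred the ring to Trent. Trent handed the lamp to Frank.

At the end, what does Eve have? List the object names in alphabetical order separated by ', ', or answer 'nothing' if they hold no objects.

Tracking all object holders:
Start: ring:Frank, book:Frank, lamp:Eve
Event 1 (give ring: Frank -> Eve). State: ring:Eve, book:Frank, lamp:Eve
Event 2 (swap lamp<->book: now lamp:Frank, book:Eve). State: ring:Eve, book:Eve, lamp:Frank
Event 3 (give book: Eve -> Trent). State: ring:Eve, book:Trent, lamp:Frank
Event 4 (swap book<->lamp: now book:Frank, lamp:Trent). State: ring:Eve, book:Frank, lamp:Trent
Event 5 (swap ring<->book: now ring:Frank, book:Eve). State: ring:Frank, book:Eve, lamp:Trent
Event 6 (swap book<->lamp: now book:Trent, lamp:Eve). State: ring:Frank, book:Trent, lamp:Eve
Event 7 (give lamp: Eve -> Trent). State: ring:Frank, book:Trent, lamp:Trent
Event 8 (give book: Trent -> Frank). State: ring:Frank, book:Frank, lamp:Trent
Event 9 (swap lamp<->ring: now lamp:Frank, ring:Trent). State: ring:Trent, book:Frank, lamp:Frank
Event 10 (give lamp: Frank -> Eve). State: ring:Trent, book:Frank, lamp:Eve
Event 11 (swap lamp<->ring: now lamp:Trent, ring:Eve). State: ring:Eve, book:Frank, lamp:Trent
Event 12 (give ring: Eve -> Trent). State: ring:Trent, book:Frank, lamp:Trent
Event 13 (give lamp: Trent -> Frank). State: ring:Trent, book:Frank, lamp:Frank

Final state: ring:Trent, book:Frank, lamp:Frank
Eve holds: (nothing).

Answer: nothing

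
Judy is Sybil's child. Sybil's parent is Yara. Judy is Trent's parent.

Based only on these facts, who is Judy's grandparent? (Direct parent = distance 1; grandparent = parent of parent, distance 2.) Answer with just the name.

Answer: Yara

Derivation:
Reconstructing the parent chain from the given facts:
  Yara -> Sybil -> Judy -> Trent
(each arrow means 'parent of the next')
Positions in the chain (0 = top):
  position of Yara: 0
  position of Sybil: 1
  position of Judy: 2
  position of Trent: 3

Judy is at position 2; the grandparent is 2 steps up the chain, i.e. position 0: Yara.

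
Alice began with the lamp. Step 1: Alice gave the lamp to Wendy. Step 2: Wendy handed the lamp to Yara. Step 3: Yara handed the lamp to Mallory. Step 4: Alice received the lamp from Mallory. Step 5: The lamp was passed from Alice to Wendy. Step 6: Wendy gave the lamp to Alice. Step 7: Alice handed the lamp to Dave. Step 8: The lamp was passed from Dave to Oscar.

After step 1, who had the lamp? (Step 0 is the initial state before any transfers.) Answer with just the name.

Tracking the lamp holder through step 1:
After step 0 (start): Alice
After step 1: Wendy

At step 1, the holder is Wendy.

Answer: Wendy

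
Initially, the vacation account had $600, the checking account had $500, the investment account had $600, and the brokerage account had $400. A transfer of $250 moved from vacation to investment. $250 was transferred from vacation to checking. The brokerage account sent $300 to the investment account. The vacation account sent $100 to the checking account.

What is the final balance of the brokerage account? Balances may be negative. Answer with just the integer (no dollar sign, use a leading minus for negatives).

Answer: 100

Derivation:
Tracking account balances step by step:
Start: vacation=600, checking=500, investment=600, brokerage=400
Event 1 (transfer 250 vacation -> investment): vacation: 600 - 250 = 350, investment: 600 + 250 = 850. Balances: vacation=350, checking=500, investment=850, brokerage=400
Event 2 (transfer 250 vacation -> checking): vacation: 350 - 250 = 100, checking: 500 + 250 = 750. Balances: vacation=100, checking=750, investment=850, brokerage=400
Event 3 (transfer 300 brokerage -> investment): brokerage: 400 - 300 = 100, investment: 850 + 300 = 1150. Balances: vacation=100, checking=750, investment=1150, brokerage=100
Event 4 (transfer 100 vacation -> checking): vacation: 100 - 100 = 0, checking: 750 + 100 = 850. Balances: vacation=0, checking=850, investment=1150, brokerage=100

Final balance of brokerage: 100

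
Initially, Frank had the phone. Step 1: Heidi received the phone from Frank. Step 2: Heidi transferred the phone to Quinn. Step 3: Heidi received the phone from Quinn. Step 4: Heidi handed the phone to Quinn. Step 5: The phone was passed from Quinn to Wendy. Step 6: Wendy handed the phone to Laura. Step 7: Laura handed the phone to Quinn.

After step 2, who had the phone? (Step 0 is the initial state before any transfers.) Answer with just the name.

Tracking the phone holder through step 2:
After step 0 (start): Frank
After step 1: Heidi
After step 2: Quinn

At step 2, the holder is Quinn.

Answer: Quinn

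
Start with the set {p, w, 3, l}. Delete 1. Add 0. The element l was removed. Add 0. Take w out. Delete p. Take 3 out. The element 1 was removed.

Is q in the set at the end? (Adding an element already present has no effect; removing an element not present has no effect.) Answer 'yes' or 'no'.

Answer: no

Derivation:
Tracking the set through each operation:
Start: {3, l, p, w}
Event 1 (remove 1): not present, no change. Set: {3, l, p, w}
Event 2 (add 0): added. Set: {0, 3, l, p, w}
Event 3 (remove l): removed. Set: {0, 3, p, w}
Event 4 (add 0): already present, no change. Set: {0, 3, p, w}
Event 5 (remove w): removed. Set: {0, 3, p}
Event 6 (remove p): removed. Set: {0, 3}
Event 7 (remove 3): removed. Set: {0}
Event 8 (remove 1): not present, no change. Set: {0}

Final set: {0} (size 1)
q is NOT in the final set.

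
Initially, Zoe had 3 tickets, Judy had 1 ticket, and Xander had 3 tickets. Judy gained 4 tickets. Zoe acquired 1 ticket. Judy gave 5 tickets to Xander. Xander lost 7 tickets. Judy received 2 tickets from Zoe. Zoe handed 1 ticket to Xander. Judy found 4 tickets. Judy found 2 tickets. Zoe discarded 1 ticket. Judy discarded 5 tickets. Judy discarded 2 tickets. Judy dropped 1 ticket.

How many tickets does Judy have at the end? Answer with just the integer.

Answer: 0

Derivation:
Tracking counts step by step:
Start: Zoe=3, Judy=1, Xander=3
Event 1 (Judy +4): Judy: 1 -> 5. State: Zoe=3, Judy=5, Xander=3
Event 2 (Zoe +1): Zoe: 3 -> 4. State: Zoe=4, Judy=5, Xander=3
Event 3 (Judy -> Xander, 5): Judy: 5 -> 0, Xander: 3 -> 8. State: Zoe=4, Judy=0, Xander=8
Event 4 (Xander -7): Xander: 8 -> 1. State: Zoe=4, Judy=0, Xander=1
Event 5 (Zoe -> Judy, 2): Zoe: 4 -> 2, Judy: 0 -> 2. State: Zoe=2, Judy=2, Xander=1
Event 6 (Zoe -> Xander, 1): Zoe: 2 -> 1, Xander: 1 -> 2. State: Zoe=1, Judy=2, Xander=2
Event 7 (Judy +4): Judy: 2 -> 6. State: Zoe=1, Judy=6, Xander=2
Event 8 (Judy +2): Judy: 6 -> 8. State: Zoe=1, Judy=8, Xander=2
Event 9 (Zoe -1): Zoe: 1 -> 0. State: Zoe=0, Judy=8, Xander=2
Event 10 (Judy -5): Judy: 8 -> 3. State: Zoe=0, Judy=3, Xander=2
Event 11 (Judy -2): Judy: 3 -> 1. State: Zoe=0, Judy=1, Xander=2
Event 12 (Judy -1): Judy: 1 -> 0. State: Zoe=0, Judy=0, Xander=2

Judy's final count: 0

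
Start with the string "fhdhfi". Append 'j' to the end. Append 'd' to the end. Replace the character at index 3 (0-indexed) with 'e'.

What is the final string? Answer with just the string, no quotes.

Applying each edit step by step:
Start: "fhdhfi"
Op 1 (append 'j'): "fhdhfi" -> "fhdhfij"
Op 2 (append 'd'): "fhdhfij" -> "fhdhfijd"
Op 3 (replace idx 3: 'h' -> 'e'): "fhdhfijd" -> "fhdefijd"

Answer: fhdefijd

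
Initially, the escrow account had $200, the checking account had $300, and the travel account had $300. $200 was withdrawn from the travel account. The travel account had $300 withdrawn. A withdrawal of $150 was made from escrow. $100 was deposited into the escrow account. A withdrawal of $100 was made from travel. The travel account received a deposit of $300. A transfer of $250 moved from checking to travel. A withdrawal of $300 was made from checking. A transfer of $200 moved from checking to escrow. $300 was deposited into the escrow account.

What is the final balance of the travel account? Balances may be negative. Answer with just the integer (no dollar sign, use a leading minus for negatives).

Answer: 250

Derivation:
Tracking account balances step by step:
Start: escrow=200, checking=300, travel=300
Event 1 (withdraw 200 from travel): travel: 300 - 200 = 100. Balances: escrow=200, checking=300, travel=100
Event 2 (withdraw 300 from travel): travel: 100 - 300 = -200. Balances: escrow=200, checking=300, travel=-200
Event 3 (withdraw 150 from escrow): escrow: 200 - 150 = 50. Balances: escrow=50, checking=300, travel=-200
Event 4 (deposit 100 to escrow): escrow: 50 + 100 = 150. Balances: escrow=150, checking=300, travel=-200
Event 5 (withdraw 100 from travel): travel: -200 - 100 = -300. Balances: escrow=150, checking=300, travel=-300
Event 6 (deposit 300 to travel): travel: -300 + 300 = 0. Balances: escrow=150, checking=300, travel=0
Event 7 (transfer 250 checking -> travel): checking: 300 - 250 = 50, travel: 0 + 250 = 250. Balances: escrow=150, checking=50, travel=250
Event 8 (withdraw 300 from checking): checking: 50 - 300 = -250. Balances: escrow=150, checking=-250, travel=250
Event 9 (transfer 200 checking -> escrow): checking: -250 - 200 = -450, escrow: 150 + 200 = 350. Balances: escrow=350, checking=-450, travel=250
Event 10 (deposit 300 to escrow): escrow: 350 + 300 = 650. Balances: escrow=650, checking=-450, travel=250

Final balance of travel: 250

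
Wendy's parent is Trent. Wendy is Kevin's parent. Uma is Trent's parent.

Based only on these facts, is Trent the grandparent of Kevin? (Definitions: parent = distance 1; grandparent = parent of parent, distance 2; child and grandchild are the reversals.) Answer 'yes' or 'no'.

Reconstructing the parent chain from the given facts:
  Uma -> Trent -> Wendy -> Kevin
(each arrow means 'parent of the next')
Positions in the chain (0 = top):
  position of Uma: 0
  position of Trent: 1
  position of Wendy: 2
  position of Kevin: 3

Trent is at position 1, Kevin is at position 3; signed distance (j - i) = 2.
'grandparent' requires j - i = 2. Actual distance is 2, so the relation HOLDS.

Answer: yes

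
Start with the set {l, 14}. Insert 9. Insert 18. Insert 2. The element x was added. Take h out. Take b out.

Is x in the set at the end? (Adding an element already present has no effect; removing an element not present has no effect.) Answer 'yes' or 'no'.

Answer: yes

Derivation:
Tracking the set through each operation:
Start: {14, l}
Event 1 (add 9): added. Set: {14, 9, l}
Event 2 (add 18): added. Set: {14, 18, 9, l}
Event 3 (add 2): added. Set: {14, 18, 2, 9, l}
Event 4 (add x): added. Set: {14, 18, 2, 9, l, x}
Event 5 (remove h): not present, no change. Set: {14, 18, 2, 9, l, x}
Event 6 (remove b): not present, no change. Set: {14, 18, 2, 9, l, x}

Final set: {14, 18, 2, 9, l, x} (size 6)
x is in the final set.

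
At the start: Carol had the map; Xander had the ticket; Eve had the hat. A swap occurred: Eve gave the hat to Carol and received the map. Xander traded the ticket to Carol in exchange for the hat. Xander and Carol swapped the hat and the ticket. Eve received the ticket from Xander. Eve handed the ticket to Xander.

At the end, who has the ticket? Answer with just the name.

Tracking all object holders:
Start: map:Carol, ticket:Xander, hat:Eve
Event 1 (swap hat<->map: now hat:Carol, map:Eve). State: map:Eve, ticket:Xander, hat:Carol
Event 2 (swap ticket<->hat: now ticket:Carol, hat:Xander). State: map:Eve, ticket:Carol, hat:Xander
Event 3 (swap hat<->ticket: now hat:Carol, ticket:Xander). State: map:Eve, ticket:Xander, hat:Carol
Event 4 (give ticket: Xander -> Eve). State: map:Eve, ticket:Eve, hat:Carol
Event 5 (give ticket: Eve -> Xander). State: map:Eve, ticket:Xander, hat:Carol

Final state: map:Eve, ticket:Xander, hat:Carol
The ticket is held by Xander.

Answer: Xander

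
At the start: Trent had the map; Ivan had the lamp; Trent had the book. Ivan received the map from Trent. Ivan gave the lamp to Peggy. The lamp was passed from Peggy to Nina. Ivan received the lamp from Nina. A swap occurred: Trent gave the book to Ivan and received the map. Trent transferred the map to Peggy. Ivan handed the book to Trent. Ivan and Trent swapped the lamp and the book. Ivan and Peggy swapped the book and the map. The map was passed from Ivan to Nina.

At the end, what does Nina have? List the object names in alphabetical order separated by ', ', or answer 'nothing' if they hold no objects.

Tracking all object holders:
Start: map:Trent, lamp:Ivan, book:Trent
Event 1 (give map: Trent -> Ivan). State: map:Ivan, lamp:Ivan, book:Trent
Event 2 (give lamp: Ivan -> Peggy). State: map:Ivan, lamp:Peggy, book:Trent
Event 3 (give lamp: Peggy -> Nina). State: map:Ivan, lamp:Nina, book:Trent
Event 4 (give lamp: Nina -> Ivan). State: map:Ivan, lamp:Ivan, book:Trent
Event 5 (swap book<->map: now book:Ivan, map:Trent). State: map:Trent, lamp:Ivan, book:Ivan
Event 6 (give map: Trent -> Peggy). State: map:Peggy, lamp:Ivan, book:Ivan
Event 7 (give book: Ivan -> Trent). State: map:Peggy, lamp:Ivan, book:Trent
Event 8 (swap lamp<->book: now lamp:Trent, book:Ivan). State: map:Peggy, lamp:Trent, book:Ivan
Event 9 (swap book<->map: now book:Peggy, map:Ivan). State: map:Ivan, lamp:Trent, book:Peggy
Event 10 (give map: Ivan -> Nina). State: map:Nina, lamp:Trent, book:Peggy

Final state: map:Nina, lamp:Trent, book:Peggy
Nina holds: map.

Answer: map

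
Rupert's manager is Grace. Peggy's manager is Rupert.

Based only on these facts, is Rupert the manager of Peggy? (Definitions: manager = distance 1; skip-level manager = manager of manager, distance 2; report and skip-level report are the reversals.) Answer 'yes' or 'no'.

Reconstructing the manager chain from the given facts:
  Grace -> Rupert -> Peggy
(each arrow means 'manager of the next')
Positions in the chain (0 = top):
  position of Grace: 0
  position of Rupert: 1
  position of Peggy: 2

Rupert is at position 1, Peggy is at position 2; signed distance (j - i) = 1.
'manager' requires j - i = 1. Actual distance is 1, so the relation HOLDS.

Answer: yes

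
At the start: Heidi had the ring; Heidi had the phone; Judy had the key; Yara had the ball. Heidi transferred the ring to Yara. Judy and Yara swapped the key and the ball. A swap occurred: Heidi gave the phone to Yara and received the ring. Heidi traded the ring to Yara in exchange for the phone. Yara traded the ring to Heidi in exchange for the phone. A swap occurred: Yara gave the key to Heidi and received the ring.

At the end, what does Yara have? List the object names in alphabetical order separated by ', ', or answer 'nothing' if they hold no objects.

Answer: phone, ring

Derivation:
Tracking all object holders:
Start: ring:Heidi, phone:Heidi, key:Judy, ball:Yara
Event 1 (give ring: Heidi -> Yara). State: ring:Yara, phone:Heidi, key:Judy, ball:Yara
Event 2 (swap key<->ball: now key:Yara, ball:Judy). State: ring:Yara, phone:Heidi, key:Yara, ball:Judy
Event 3 (swap phone<->ring: now phone:Yara, ring:Heidi). State: ring:Heidi, phone:Yara, key:Yara, ball:Judy
Event 4 (swap ring<->phone: now ring:Yara, phone:Heidi). State: ring:Yara, phone:Heidi, key:Yara, ball:Judy
Event 5 (swap ring<->phone: now ring:Heidi, phone:Yara). State: ring:Heidi, phone:Yara, key:Yara, ball:Judy
Event 6 (swap key<->ring: now key:Heidi, ring:Yara). State: ring:Yara, phone:Yara, key:Heidi, ball:Judy

Final state: ring:Yara, phone:Yara, key:Heidi, ball:Judy
Yara holds: phone, ring.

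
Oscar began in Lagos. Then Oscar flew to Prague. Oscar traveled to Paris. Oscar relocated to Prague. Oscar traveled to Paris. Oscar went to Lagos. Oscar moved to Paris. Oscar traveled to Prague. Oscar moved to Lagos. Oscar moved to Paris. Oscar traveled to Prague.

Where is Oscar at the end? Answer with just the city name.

Tracking Oscar's location:
Start: Oscar is in Lagos.
After move 1: Lagos -> Prague. Oscar is in Prague.
After move 2: Prague -> Paris. Oscar is in Paris.
After move 3: Paris -> Prague. Oscar is in Prague.
After move 4: Prague -> Paris. Oscar is in Paris.
After move 5: Paris -> Lagos. Oscar is in Lagos.
After move 6: Lagos -> Paris. Oscar is in Paris.
After move 7: Paris -> Prague. Oscar is in Prague.
After move 8: Prague -> Lagos. Oscar is in Lagos.
After move 9: Lagos -> Paris. Oscar is in Paris.
After move 10: Paris -> Prague. Oscar is in Prague.

Answer: Prague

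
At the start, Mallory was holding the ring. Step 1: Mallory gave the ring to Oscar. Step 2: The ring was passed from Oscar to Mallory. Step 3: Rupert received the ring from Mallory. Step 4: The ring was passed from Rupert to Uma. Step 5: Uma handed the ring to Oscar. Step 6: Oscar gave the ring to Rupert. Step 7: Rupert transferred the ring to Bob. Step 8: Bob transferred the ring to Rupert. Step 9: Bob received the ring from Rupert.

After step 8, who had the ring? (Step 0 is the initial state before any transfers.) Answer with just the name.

Tracking the ring holder through step 8:
After step 0 (start): Mallory
After step 1: Oscar
After step 2: Mallory
After step 3: Rupert
After step 4: Uma
After step 5: Oscar
After step 6: Rupert
After step 7: Bob
After step 8: Rupert

At step 8, the holder is Rupert.

Answer: Rupert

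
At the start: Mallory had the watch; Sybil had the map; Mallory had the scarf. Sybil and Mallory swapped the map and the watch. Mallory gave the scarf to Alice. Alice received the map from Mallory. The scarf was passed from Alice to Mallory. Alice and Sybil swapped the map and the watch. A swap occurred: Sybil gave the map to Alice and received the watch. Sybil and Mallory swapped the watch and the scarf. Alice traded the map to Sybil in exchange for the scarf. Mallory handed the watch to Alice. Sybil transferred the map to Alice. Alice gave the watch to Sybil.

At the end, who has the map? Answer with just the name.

Answer: Alice

Derivation:
Tracking all object holders:
Start: watch:Mallory, map:Sybil, scarf:Mallory
Event 1 (swap map<->watch: now map:Mallory, watch:Sybil). State: watch:Sybil, map:Mallory, scarf:Mallory
Event 2 (give scarf: Mallory -> Alice). State: watch:Sybil, map:Mallory, scarf:Alice
Event 3 (give map: Mallory -> Alice). State: watch:Sybil, map:Alice, scarf:Alice
Event 4 (give scarf: Alice -> Mallory). State: watch:Sybil, map:Alice, scarf:Mallory
Event 5 (swap map<->watch: now map:Sybil, watch:Alice). State: watch:Alice, map:Sybil, scarf:Mallory
Event 6 (swap map<->watch: now map:Alice, watch:Sybil). State: watch:Sybil, map:Alice, scarf:Mallory
Event 7 (swap watch<->scarf: now watch:Mallory, scarf:Sybil). State: watch:Mallory, map:Alice, scarf:Sybil
Event 8 (swap map<->scarf: now map:Sybil, scarf:Alice). State: watch:Mallory, map:Sybil, scarf:Alice
Event 9 (give watch: Mallory -> Alice). State: watch:Alice, map:Sybil, scarf:Alice
Event 10 (give map: Sybil -> Alice). State: watch:Alice, map:Alice, scarf:Alice
Event 11 (give watch: Alice -> Sybil). State: watch:Sybil, map:Alice, scarf:Alice

Final state: watch:Sybil, map:Alice, scarf:Alice
The map is held by Alice.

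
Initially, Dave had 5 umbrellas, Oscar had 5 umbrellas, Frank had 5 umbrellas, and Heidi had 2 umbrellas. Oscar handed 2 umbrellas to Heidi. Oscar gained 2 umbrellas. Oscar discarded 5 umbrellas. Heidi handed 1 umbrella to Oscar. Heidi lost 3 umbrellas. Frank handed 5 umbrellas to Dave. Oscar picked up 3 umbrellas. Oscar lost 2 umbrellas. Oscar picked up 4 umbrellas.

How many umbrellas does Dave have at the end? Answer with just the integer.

Tracking counts step by step:
Start: Dave=5, Oscar=5, Frank=5, Heidi=2
Event 1 (Oscar -> Heidi, 2): Oscar: 5 -> 3, Heidi: 2 -> 4. State: Dave=5, Oscar=3, Frank=5, Heidi=4
Event 2 (Oscar +2): Oscar: 3 -> 5. State: Dave=5, Oscar=5, Frank=5, Heidi=4
Event 3 (Oscar -5): Oscar: 5 -> 0. State: Dave=5, Oscar=0, Frank=5, Heidi=4
Event 4 (Heidi -> Oscar, 1): Heidi: 4 -> 3, Oscar: 0 -> 1. State: Dave=5, Oscar=1, Frank=5, Heidi=3
Event 5 (Heidi -3): Heidi: 3 -> 0. State: Dave=5, Oscar=1, Frank=5, Heidi=0
Event 6 (Frank -> Dave, 5): Frank: 5 -> 0, Dave: 5 -> 10. State: Dave=10, Oscar=1, Frank=0, Heidi=0
Event 7 (Oscar +3): Oscar: 1 -> 4. State: Dave=10, Oscar=4, Frank=0, Heidi=0
Event 8 (Oscar -2): Oscar: 4 -> 2. State: Dave=10, Oscar=2, Frank=0, Heidi=0
Event 9 (Oscar +4): Oscar: 2 -> 6. State: Dave=10, Oscar=6, Frank=0, Heidi=0

Dave's final count: 10

Answer: 10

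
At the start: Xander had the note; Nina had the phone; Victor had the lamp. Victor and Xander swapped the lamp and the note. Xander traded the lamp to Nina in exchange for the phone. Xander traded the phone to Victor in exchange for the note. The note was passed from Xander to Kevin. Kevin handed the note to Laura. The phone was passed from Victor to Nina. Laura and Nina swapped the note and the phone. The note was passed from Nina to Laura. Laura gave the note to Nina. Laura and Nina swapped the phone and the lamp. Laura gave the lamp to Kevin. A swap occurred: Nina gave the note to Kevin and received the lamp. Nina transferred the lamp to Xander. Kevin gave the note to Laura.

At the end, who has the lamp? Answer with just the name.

Answer: Xander

Derivation:
Tracking all object holders:
Start: note:Xander, phone:Nina, lamp:Victor
Event 1 (swap lamp<->note: now lamp:Xander, note:Victor). State: note:Victor, phone:Nina, lamp:Xander
Event 2 (swap lamp<->phone: now lamp:Nina, phone:Xander). State: note:Victor, phone:Xander, lamp:Nina
Event 3 (swap phone<->note: now phone:Victor, note:Xander). State: note:Xander, phone:Victor, lamp:Nina
Event 4 (give note: Xander -> Kevin). State: note:Kevin, phone:Victor, lamp:Nina
Event 5 (give note: Kevin -> Laura). State: note:Laura, phone:Victor, lamp:Nina
Event 6 (give phone: Victor -> Nina). State: note:Laura, phone:Nina, lamp:Nina
Event 7 (swap note<->phone: now note:Nina, phone:Laura). State: note:Nina, phone:Laura, lamp:Nina
Event 8 (give note: Nina -> Laura). State: note:Laura, phone:Laura, lamp:Nina
Event 9 (give note: Laura -> Nina). State: note:Nina, phone:Laura, lamp:Nina
Event 10 (swap phone<->lamp: now phone:Nina, lamp:Laura). State: note:Nina, phone:Nina, lamp:Laura
Event 11 (give lamp: Laura -> Kevin). State: note:Nina, phone:Nina, lamp:Kevin
Event 12 (swap note<->lamp: now note:Kevin, lamp:Nina). State: note:Kevin, phone:Nina, lamp:Nina
Event 13 (give lamp: Nina -> Xander). State: note:Kevin, phone:Nina, lamp:Xander
Event 14 (give note: Kevin -> Laura). State: note:Laura, phone:Nina, lamp:Xander

Final state: note:Laura, phone:Nina, lamp:Xander
The lamp is held by Xander.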